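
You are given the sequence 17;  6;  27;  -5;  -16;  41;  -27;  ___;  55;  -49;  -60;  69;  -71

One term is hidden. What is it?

-38

Reading positions in blocks of 3 reveals the pattern AAB — 2 tracks woven together.
Track A: 17, 6, -5, -16, -27, ?, -49, -60, -71 (linear: a_n = 28 − 11·n).
Track B: 27, 41, 55, 69 (arithmetic, step +14).
So the missing entry in track A is -38.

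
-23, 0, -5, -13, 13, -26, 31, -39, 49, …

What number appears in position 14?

-78

Odd-indexed and even-indexed terms follow separate rules.
Track A: -23, -5, 13, 31, 49 — arithmetic, step +18.
Track B: 0, -13, -26, -39 — subtracting 13 each time.
Term 14 comes from track B (its 7th entry): -78.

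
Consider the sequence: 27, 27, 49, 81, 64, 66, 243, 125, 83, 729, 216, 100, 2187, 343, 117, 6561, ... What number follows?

512

Taking every 3rd term gives 3 separate tracks.
Track A is 27, 81, 243, 729, 2187, 6561, which is successive powers of 3.
Track B is 27, 64, 125, 216, 343, which is consecutive cubes n³ from n = 3.
Track C is 49, 66, 83, 100, 117, which is arithmetic, step +17.
Term 17 comes from track B (its 6th entry): 512.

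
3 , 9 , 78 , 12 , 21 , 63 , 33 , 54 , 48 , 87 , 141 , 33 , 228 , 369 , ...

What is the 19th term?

Positions follow the repeating pattern AAB; grouping by letter gives 2 tracks.
Stream A: 3, 9, 12, 21, 33, 54, 87, 141, 228, 369 (each term equals the sum of the previous two).
Stream B: 78, 63, 48, 33 (subtracting 15 each time).
Position 19 → stream A, term 13 = 1563.

1563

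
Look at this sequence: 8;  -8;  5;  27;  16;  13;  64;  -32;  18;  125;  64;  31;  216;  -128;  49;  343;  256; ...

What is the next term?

80

Split by position mod 3: positions 1, 4, 7, … form one track, and each other residue class forms its own.
Subsequence A is 8, 27, 64, 125, 216, 343, which is the cubes 2³, 3³, 4³, ….
Subsequence B is -8, 16, -32, 64, -128, 256, which is geometric with ratio -2.
Subsequence C is 5, 13, 18, 31, 49, which is each term equals the sum of the previous two.
Position 18 → subsequence C, term 6 = 80.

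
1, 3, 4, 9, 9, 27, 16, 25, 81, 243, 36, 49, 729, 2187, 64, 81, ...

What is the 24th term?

The slot pattern repeats as AABB (period 4), so there are 2 interleaved tracks.
Track A is 1, 3, 9, 27, 81, 243, 729, 2187, which is powers of 3.
Track B is 4, 9, 16, 25, 36, 49, 64, 81, which is consecutive squares n² from n = 2.
Position 24 → track B, term 12 = 169.

169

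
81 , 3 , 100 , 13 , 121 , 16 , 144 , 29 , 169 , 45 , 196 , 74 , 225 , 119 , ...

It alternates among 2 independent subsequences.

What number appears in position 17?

289

Taking every 2nd term gives 2 separate tracks.
Track A = 81, 100, 121, 144, 169, 196, 225: the squares 9², 10², 11², ….
Track B = 3, 13, 16, 29, 45, 74, 119: a Fibonacci-like recurrence a_n = a_{n-1} + a_{n-2}.
Position 17 falls in track A as its term 9, giving 289.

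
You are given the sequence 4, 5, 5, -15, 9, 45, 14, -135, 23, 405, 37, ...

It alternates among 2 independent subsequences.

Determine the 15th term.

97

Taking every 2nd term gives 2 separate tracks.
Stream A: 4, 5, 9, 14, 23, 37 — a Fibonacci-like recurrence a_n = a_{n-1} + a_{n-2}.
Stream B: 5, -15, 45, -135, 405 — geometric with ratio -3.
The 15th slot belongs to stream A; its 8th term is 97.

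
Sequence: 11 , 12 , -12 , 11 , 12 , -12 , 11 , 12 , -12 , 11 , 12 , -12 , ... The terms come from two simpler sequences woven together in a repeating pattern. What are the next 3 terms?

11, 12, -12

Reading positions in blocks of 3 reveals the pattern ABB — 2 tracks woven together.
Subsequence A: 11, 11, 11, 11 — the constant sequence 11.
Subsequence B: 12, -12, 12, -12, 12, -12, 12, -12 — alternating ±12.
Position 13 → subsequence A, term 5 = 11.
The 14th slot belongs to subsequence B; its 9th term is 12.
Position 15 → subsequence B, term 10 = -12.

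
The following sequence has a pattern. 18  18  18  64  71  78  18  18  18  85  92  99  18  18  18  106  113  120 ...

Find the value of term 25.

Positions follow the repeating pattern AAABBB; grouping by letter gives 2 tracks.
Track A = 18, 18, 18, 18, 18, 18, 18, 18, 18: the constant sequence 18.
Track B = 64, 71, 78, 85, 92, 99, 106, 113, 120: arithmetic, step +7.
Term 25 comes from track A (its 13th entry): 18.

18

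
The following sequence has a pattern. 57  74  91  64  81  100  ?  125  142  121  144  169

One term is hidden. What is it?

108

Reading positions in blocks of 6 reveals the pattern AAABBB — 2 tracks woven together.
Stream A = 57, 74, 91, ?, 125, 142: arithmetic, step +17.
Stream B = 64, 81, 100, 121, 144, 169: consecutive squares n² from n = 8.
So the missing entry in stream A is 108.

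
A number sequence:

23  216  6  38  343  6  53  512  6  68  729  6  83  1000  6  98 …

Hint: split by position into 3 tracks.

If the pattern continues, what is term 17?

1331

Split by position mod 3 into 3 tracks.
Stream A is 23, 38, 53, 68, 83, 98, which is linear: a_n = 8 + 15·n.
Stream B is 216, 343, 512, 729, 1000, which is perfect cubes starting at 6³.
Stream C is 6, 6, 6, 6, 6, which is always 6.
The 17th slot belongs to stream B; its 6th term is 1331.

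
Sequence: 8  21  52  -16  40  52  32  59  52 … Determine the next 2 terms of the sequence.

-64, 78

Split by position mod 3 into 3 tracks.
Track A: 8, -16, 32. Multiplying by -2 each time.
Track B: 21, 40, 59. Arithmetic, step +19.
Track C: 52, 52, 52. Constant 52.
Position 10 falls in track A as its term 4, giving -64.
Term 11 comes from track B (its 4th entry): 78.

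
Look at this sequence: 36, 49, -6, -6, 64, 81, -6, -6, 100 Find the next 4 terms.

The slot pattern repeats as AABB (period 4), so there are 2 interleaved tracks.
Stream A: 36, 49, 64, 81, 100 (perfect squares starting at 6²).
Stream B: -6, -6, -6, -6 (the constant sequence -6).
The 10th slot belongs to stream A; its 6th term is 121.
Position 11 falls in stream B as its term 5, giving -6.
Position 12 → stream B, term 6 = -6.
Term 13 comes from stream A (its 7th entry): 144.

121, -6, -6, 144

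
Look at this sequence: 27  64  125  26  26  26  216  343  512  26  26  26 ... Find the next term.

729

The slot pattern repeats as AAABBB (period 6), so there are 2 interleaved tracks.
Stream A is 27, 64, 125, 216, 343, 512, which is consecutive cubes n³ from n = 3.
Stream B is 26, 26, 26, 26, 26, 26, which is the constant sequence 26.
Term 13 comes from stream A (its 7th entry): 729.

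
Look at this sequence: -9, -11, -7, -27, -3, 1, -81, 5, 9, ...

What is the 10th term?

-243

Positions follow the repeating pattern ABB; grouping by letter gives 2 tracks.
Subsequence A: -9, -27, -81. Geometric, ×3 each step.
Subsequence B: -11, -7, -3, 1, 5, 9. Linear: a_n = -15 + 4·n.
Position 10 falls in subsequence A as its term 4, giving -243.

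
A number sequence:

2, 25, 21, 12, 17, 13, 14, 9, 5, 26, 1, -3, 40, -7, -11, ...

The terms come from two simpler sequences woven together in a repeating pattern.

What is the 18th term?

Reading positions in blocks of 3 reveals the pattern ABB — 2 tracks woven together.
Subsequence A: 2, 12, 14, 26, 40. A Fibonacci-like recurrence a_n = a_{n-1} + a_{n-2}.
Subsequence B: 25, 21, 17, 13, 9, 5, 1, -3, -7, -11. Arithmetic, step −4.
Position 18 falls in subsequence B as its term 12, giving -19.

-19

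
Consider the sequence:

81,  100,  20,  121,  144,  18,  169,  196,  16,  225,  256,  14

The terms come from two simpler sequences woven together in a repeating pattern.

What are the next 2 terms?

289, 324

Positions follow the repeating pattern AAB; grouping by letter gives 2 tracks.
Stream A: 81, 100, 121, 144, 169, 196, 225, 256. Consecutive squares n² from n = 9.
Stream B: 20, 18, 16, 14. Linear: a_n = 22 − 2·n.
Position 13 → stream A, term 9 = 289.
Position 14 → stream A, term 10 = 324.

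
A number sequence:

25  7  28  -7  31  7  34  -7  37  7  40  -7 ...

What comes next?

Split by position mod 2 into 2 tracks.
Track A is 25, 28, 31, 34, 37, 40, which is arithmetic with common difference +3.
Track B is 7, -7, 7, -7, 7, -7, which is oscillating between 7 and -7.
Position 13 falls in track A as its term 7, giving 43.

43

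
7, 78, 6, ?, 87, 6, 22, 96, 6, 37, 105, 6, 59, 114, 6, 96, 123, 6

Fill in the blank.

Split by position mod 3: positions 1, 4, 7, … form one track, and each other residue class forms its own.
Track A = 7, ?, 22, 37, 59, 96: each term equals the sum of the previous two.
Track B = 78, 87, 96, 105, 114, 123: linear: a_n = 69 + 9·n.
Track C = 6, 6, 6, 6, 6, 6: always 6.
Track A's pattern makes the blank 15.

15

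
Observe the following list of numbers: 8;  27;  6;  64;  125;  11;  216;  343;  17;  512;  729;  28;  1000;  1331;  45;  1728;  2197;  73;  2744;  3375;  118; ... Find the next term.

The slot pattern repeats as AAB (period 3), so there are 2 interleaved tracks.
Stream A = 8, 27, 64, 125, 216, 343, 512, 729, 1000, 1331, 1728, 2197, 2744, 3375: the cubes 2³, 3³, 4³, ….
Stream B = 6, 11, 17, 28, 45, 73, 118: a Fibonacci-like recurrence a_n = a_{n-1} + a_{n-2}.
Position 22 falls in stream A as its term 15, giving 4096.

4096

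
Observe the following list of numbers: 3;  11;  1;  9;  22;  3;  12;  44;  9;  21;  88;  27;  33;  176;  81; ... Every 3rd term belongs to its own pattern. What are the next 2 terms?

54, 352

Split by position mod 3 into 3 tracks.
Track A: 3, 9, 12, 21, 33. A Fibonacci-like recurrence a_n = a_{n-1} + a_{n-2}.
Track B: 11, 22, 44, 88, 176. A geometric progression (common ratio 2).
Track C: 1, 3, 9, 27, 81. Successive powers of 3.
Position 16 falls in track A as its term 6, giving 54.
Position 17 → track B, term 6 = 352.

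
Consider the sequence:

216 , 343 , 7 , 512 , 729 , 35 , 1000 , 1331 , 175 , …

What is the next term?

1728

Positions follow the repeating pattern AAB; grouping by letter gives 2 tracks.
Stream A: 216, 343, 512, 729, 1000, 1331 (perfect cubes starting at 6³).
Stream B: 7, 35, 175 (geometric, ×5 each step).
Term 10 comes from stream A (its 7th entry): 1728.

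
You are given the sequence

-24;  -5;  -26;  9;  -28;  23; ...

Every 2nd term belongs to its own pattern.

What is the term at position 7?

Taking every 2nd term gives 2 separate tracks.
Subsequence A = -24, -26, -28: subtracting 2 each time.
Subsequence B = -5, 9, 23: arithmetic with common difference +14.
Term 7 comes from subsequence A (its 4th entry): -30.

-30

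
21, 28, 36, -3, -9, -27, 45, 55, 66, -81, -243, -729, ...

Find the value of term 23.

Reading positions in blocks of 6 reveals the pattern AAABBB — 2 tracks woven together.
Stream A = 21, 28, 36, 45, 55, 66: triangular numbers n(n+1)/2 for n = 6, 7, ….
Stream B = -3, -9, -27, -81, -243, -729: a geometric progression (common ratio 3).
Position 23 → stream B, term 11 = -177147.

-177147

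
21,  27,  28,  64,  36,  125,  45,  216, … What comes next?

The terms cycle through 2 interleaved subsequences.
Track A: 21, 28, 36, 45. Triangular numbers n(n+1)/2 for n = 6, 7, ….
Track B: 27, 64, 125, 216. The cubes 3³, 4³, 5³, ….
Term 9 comes from track A (its 5th entry): 55.

55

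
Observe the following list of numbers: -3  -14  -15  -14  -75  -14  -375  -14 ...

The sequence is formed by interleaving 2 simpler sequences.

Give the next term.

-1875

Positions 1, 3, 5, … form one subsequence and positions 2, 4, 6, … form another.
Subsequence A: -3, -15, -75, -375. Geometric with ratio 5.
Subsequence B: -14, -14, -14, -14. Constant -14.
Position 9 → subsequence A, term 5 = -1875.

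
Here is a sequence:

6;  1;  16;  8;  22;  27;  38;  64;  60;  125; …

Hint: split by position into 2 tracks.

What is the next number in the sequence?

Positions 1, 3, 5, … form one subsequence and positions 2, 4, 6, … form another.
Stream A = 6, 16, 22, 38, 60: each term equals the sum of the previous two.
Stream B = 1, 8, 27, 64, 125: consecutive cubes n³ from n = 1.
The 11th slot belongs to stream A; its 6th term is 98.

98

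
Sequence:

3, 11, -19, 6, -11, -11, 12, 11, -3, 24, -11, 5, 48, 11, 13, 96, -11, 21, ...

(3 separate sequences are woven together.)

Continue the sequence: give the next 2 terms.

Split by position mod 3 into 3 tracks.
Track A: 3, 6, 12, 24, 48, 96 (geometric, ×2 each step).
Track B: 11, -11, 11, -11, 11, -11 (oscillating between 11 and -11).
Track C: -19, -11, -3, 5, 13, 21 (arithmetic with common difference +8).
Term 19 comes from track A (its 7th entry): 192.
Position 20 falls in track B as its term 7, giving 11.

192, 11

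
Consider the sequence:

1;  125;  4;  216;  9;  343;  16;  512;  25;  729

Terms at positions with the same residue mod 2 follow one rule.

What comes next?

Split by position mod 2 into 2 tracks.
Stream A is 1, 4, 9, 16, 25, which is perfect squares starting at 1².
Stream B is 125, 216, 343, 512, 729, which is consecutive cubes n³ from n = 5.
Term 11 comes from stream A (its 6th entry): 36.

36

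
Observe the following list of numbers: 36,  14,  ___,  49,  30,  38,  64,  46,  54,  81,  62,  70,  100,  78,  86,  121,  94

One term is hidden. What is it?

Reading positions in blocks of 3 reveals the pattern ABB — 2 tracks woven together.
Track A is 36, 49, 64, 81, 100, 121, which is the squares 6², 7², 8², ….
Track B is 14, ?, 30, 38, 46, 54, 62, 70, 78, 86, 94, which is adding 8 each time.
Track B's pattern makes the blank 22.

22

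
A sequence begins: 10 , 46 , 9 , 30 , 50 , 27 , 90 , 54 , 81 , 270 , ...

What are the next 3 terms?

58, 243, 810

Split by position mod 3: positions 1, 4, 7, … form one track, and each other residue class forms its own.
Track A = 10, 30, 90, 270: a geometric progression (common ratio 3).
Track B = 46, 50, 54: arithmetic with common difference +4.
Track C = 9, 27, 81: powers of 3.
Position 11 falls in track B as its term 4, giving 58.
The 12th slot belongs to track C; its 4th term is 243.
The 13th slot belongs to track A; its 5th term is 810.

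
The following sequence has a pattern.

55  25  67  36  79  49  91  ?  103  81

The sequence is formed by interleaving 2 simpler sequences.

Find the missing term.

Split by position mod 2 into 2 tracks.
Subsequence A: 55, 67, 79, 91, 103 — arithmetic, step +12.
Subsequence B: 25, 36, 49, ?, 81 — consecutive squares n² from n = 5.
Filling subsequence B at index 4 by its rule yields 64.

64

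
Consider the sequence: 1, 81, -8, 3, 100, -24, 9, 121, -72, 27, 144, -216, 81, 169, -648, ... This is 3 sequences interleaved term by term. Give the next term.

Split by position mod 3: positions 1, 4, 7, … form one track, and each other residue class forms its own.
Track A: 1, 3, 9, 27, 81 — successive powers of 3.
Track B: 81, 100, 121, 144, 169 — the squares 9², 10², 11², ….
Track C: -8, -24, -72, -216, -648 — multiplying by 3 each time.
The 16th slot belongs to track A; its 6th term is 243.

243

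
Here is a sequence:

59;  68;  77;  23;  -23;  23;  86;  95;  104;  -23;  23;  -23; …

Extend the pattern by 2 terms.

Reading positions in blocks of 6 reveals the pattern AAABBB — 2 tracks woven together.
Track A = 59, 68, 77, 86, 95, 104: arithmetic, step +9.
Track B = 23, -23, 23, -23, 23, -23: the oscillation 23·(−1)^(n+1).
Position 13 falls in track A as its term 7, giving 113.
Position 14 → track A, term 8 = 122.

113, 122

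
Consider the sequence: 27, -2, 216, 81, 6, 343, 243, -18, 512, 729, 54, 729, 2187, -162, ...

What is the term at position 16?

Taking every 3rd term gives 3 separate tracks.
Track A = 27, 81, 243, 729, 2187: successive powers of 3.
Track B = -2, 6, -18, 54, -162: a geometric progression (common ratio -3).
Track C = 216, 343, 512, 729: consecutive cubes n³ from n = 6.
Position 16 falls in track A as its term 6, giving 6561.

6561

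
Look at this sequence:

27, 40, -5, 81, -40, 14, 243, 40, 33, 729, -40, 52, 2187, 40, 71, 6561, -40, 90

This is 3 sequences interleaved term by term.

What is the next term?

19683

The terms cycle through 3 interleaved subsequences.
Track A: 27, 81, 243, 729, 2187, 6561 — successive powers of 3.
Track B: 40, -40, 40, -40, 40, -40 — alternating ±40.
Track C: -5, 14, 33, 52, 71, 90 — arithmetic, step +19.
Term 19 comes from track A (its 7th entry): 19683.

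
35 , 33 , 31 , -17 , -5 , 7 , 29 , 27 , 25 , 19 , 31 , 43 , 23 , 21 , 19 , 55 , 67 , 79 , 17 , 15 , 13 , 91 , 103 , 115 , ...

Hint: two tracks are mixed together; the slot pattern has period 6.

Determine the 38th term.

-3

Positions follow the repeating pattern AAABBB; grouping by letter gives 2 tracks.
Track A: 35, 33, 31, 29, 27, 25, 23, 21, 19, 17, 15, 13 (subtracting 2 each time).
Track B: -17, -5, 7, 19, 31, 43, 55, 67, 79, 91, 103, 115 (arithmetic with common difference +12).
Position 38 → track A, term 20 = -3.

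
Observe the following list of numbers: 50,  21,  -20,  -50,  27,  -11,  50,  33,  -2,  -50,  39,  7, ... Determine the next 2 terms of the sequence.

Split by position mod 3: positions 1, 4, 7, … form one track, and each other residue class forms its own.
Track A is 50, -50, 50, -50, which is alternating ±50.
Track B is 21, 27, 33, 39, which is arithmetic with common difference +6.
Track C is -20, -11, -2, 7, which is arithmetic, step +9.
Term 13 comes from track A (its 5th entry): 50.
Position 14 → track B, term 5 = 45.

50, 45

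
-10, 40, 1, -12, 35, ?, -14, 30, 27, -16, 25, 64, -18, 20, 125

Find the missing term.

8

Split by position mod 3 into 3 tracks.
Stream A: -10, -12, -14, -16, -18 (arithmetic with common difference −2).
Stream B: 40, 35, 30, 25, 20 (subtracting 5 each time).
Stream C: 1, ?, 27, 64, 125 (the cubes 1³, 2³, 3³, …).
Filling stream C at index 2 by its rule yields 8.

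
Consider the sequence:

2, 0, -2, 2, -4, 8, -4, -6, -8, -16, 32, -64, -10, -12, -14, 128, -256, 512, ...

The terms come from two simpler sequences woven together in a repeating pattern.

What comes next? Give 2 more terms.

The slot pattern repeats as AAABBB (period 6), so there are 2 interleaved tracks.
Track A = 2, 0, -2, -4, -6, -8, -10, -12, -14: linear: a_n = 4 − 2·n.
Track B = 2, -4, 8, -16, 32, -64, 128, -256, 512: multiplying by -2 each time.
Term 19 comes from track A (its 10th entry): -16.
Term 20 comes from track A (its 11th entry): -18.

-16, -18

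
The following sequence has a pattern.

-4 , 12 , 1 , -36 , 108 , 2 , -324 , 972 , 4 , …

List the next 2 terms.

-2916, 8748

The slot pattern repeats as AAB (period 3), so there are 2 interleaved tracks.
Track A is -4, 12, -36, 108, -324, 972, which is geometric with ratio -3.
Track B is 1, 2, 4, which is powers 2^0, 2^1, 2^2, ….
Position 10 → track A, term 7 = -2916.
Position 11 → track A, term 8 = 8748.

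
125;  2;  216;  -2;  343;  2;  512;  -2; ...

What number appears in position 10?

Odd-indexed and even-indexed terms follow separate rules.
Track A: 125, 216, 343, 512. Consecutive cubes n³ from n = 5.
Track B: 2, -2, 2, -2. Oscillating between 2 and -2.
The 10th slot belongs to track B; its 5th term is 2.

2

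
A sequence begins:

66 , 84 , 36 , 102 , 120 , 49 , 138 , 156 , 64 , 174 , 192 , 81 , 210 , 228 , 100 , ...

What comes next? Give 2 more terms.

246, 264

The slot pattern repeats as AAB (period 3), so there are 2 interleaved tracks.
Track A: 66, 84, 102, 120, 138, 156, 174, 192, 210, 228 — arithmetic, step +18.
Track B: 36, 49, 64, 81, 100 — the squares 6², 7², 8², ….
Term 16 comes from track A (its 11th entry): 246.
Position 17 falls in track A as its term 12, giving 264.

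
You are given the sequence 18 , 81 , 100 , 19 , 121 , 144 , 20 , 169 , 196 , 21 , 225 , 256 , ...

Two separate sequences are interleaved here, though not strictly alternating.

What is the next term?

Positions follow the repeating pattern ABB; grouping by letter gives 2 tracks.
Track A: 18, 19, 20, 21 — linear: a_n = 17 + n.
Track B: 81, 100, 121, 144, 169, 196, 225, 256 — consecutive squares n² from n = 9.
Position 13 falls in track A as its term 5, giving 22.

22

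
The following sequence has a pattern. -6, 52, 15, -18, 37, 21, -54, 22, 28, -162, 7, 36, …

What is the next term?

-486

Read the sequence 3 terms at a time; column i is its own pattern.
Track A: -6, -18, -54, -162. Geometric, ×3 each step.
Track B: 52, 37, 22, 7. Subtracting 15 each time.
Track C: 15, 21, 28, 36. Triangular numbers starting at T_5.
Position 13 → track A, term 5 = -486.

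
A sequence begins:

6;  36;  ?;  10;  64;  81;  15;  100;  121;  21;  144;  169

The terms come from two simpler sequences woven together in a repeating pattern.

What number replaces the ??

49

Positions follow the repeating pattern ABB; grouping by letter gives 2 tracks.
Track A is 6, 10, 15, 21, which is the triangular numbers T_3, T_4, ….
Track B is 36, ?, 64, 81, 100, 121, 144, 169, which is consecutive squares n² from n = 6.
Track B's pattern makes the blank 49.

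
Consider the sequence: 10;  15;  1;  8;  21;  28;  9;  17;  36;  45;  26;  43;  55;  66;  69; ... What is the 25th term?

136

The slot pattern repeats as AABB (period 4), so there are 2 interleaved tracks.
Stream A: 10, 15, 21, 28, 36, 45, 55, 66. The triangular numbers T_4, T_5, ….
Stream B: 1, 8, 9, 17, 26, 43, 69. Fibonacci-style (each term is the sum of the two before it).
Position 25 falls in stream A as its term 13, giving 136.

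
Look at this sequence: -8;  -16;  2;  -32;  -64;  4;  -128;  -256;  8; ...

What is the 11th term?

Positions follow the repeating pattern AAB; grouping by letter gives 2 tracks.
Track A = -8, -16, -32, -64, -128, -256: geometric, ×2 each step.
Track B = 2, 4, 8: successive powers of 2.
Term 11 comes from track A (its 8th entry): -1024.

-1024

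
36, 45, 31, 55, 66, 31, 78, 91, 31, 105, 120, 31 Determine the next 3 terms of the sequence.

136, 153, 31

Reading positions in blocks of 3 reveals the pattern AAB — 2 tracks woven together.
Stream A: 36, 45, 55, 66, 78, 91, 105, 120 (triangular numbers n(n+1)/2 for n = 8, 9, …).
Stream B: 31, 31, 31, 31 (the constant sequence 31).
Term 13 comes from stream A (its 9th entry): 136.
Term 14 comes from stream A (its 10th entry): 153.
The 15th slot belongs to stream B; its 5th term is 31.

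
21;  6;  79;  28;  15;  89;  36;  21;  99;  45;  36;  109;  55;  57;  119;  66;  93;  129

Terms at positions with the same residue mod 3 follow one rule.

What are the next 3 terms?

78, 150, 139

Read the sequence 3 terms at a time; column i is its own pattern.
Track A: 21, 28, 36, 45, 55, 66 (the triangular numbers T_6, T_7, …).
Track B: 6, 15, 21, 36, 57, 93 (each term equals the sum of the previous two).
Track C: 79, 89, 99, 109, 119, 129 (adding 10 each time).
Position 19 falls in track A as its term 7, giving 78.
Term 20 comes from track B (its 7th entry): 150.
Term 21 comes from track C (its 7th entry): 139.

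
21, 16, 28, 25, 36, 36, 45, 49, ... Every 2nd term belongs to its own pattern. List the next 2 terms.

Positions 1, 3, 5, … form one subsequence and positions 2, 4, 6, … form another.
Stream A: 21, 28, 36, 45 (the triangular numbers T_6, T_7, …).
Stream B: 16, 25, 36, 49 (the squares 4², 5², 6², …).
Term 9 comes from stream A (its 5th entry): 55.
Term 10 comes from stream B (its 5th entry): 64.

55, 64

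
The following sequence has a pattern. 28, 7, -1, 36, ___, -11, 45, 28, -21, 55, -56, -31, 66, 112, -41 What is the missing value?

Split by position mod 3 into 3 tracks.
Subsequence A: 28, 36, 45, 55, 66 (triangular numbers starting at T_7).
Subsequence B: 7, ?, 28, -56, 112 (geometric with ratio -2).
Subsequence C: -1, -11, -21, -31, -41 (arithmetic, step −10).
Subsequence B's pattern makes the blank -14.

-14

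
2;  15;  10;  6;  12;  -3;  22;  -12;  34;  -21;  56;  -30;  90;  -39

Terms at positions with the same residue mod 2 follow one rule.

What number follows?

146

The terms cycle through 2 interleaved subsequences.
Subsequence A: 2, 10, 12, 22, 34, 56, 90 (Fibonacci-style (each term is the sum of the two before it)).
Subsequence B: 15, 6, -3, -12, -21, -30, -39 (arithmetic, step −9).
Term 15 comes from subsequence A (its 8th entry): 146.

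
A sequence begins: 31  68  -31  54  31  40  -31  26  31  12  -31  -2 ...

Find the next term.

31

Taking every 2nd term gives 2 separate tracks.
Track A: 31, -31, 31, -31, 31, -31 — the oscillation 31·(−1)^(n+1).
Track B: 68, 54, 40, 26, 12, -2 — linear: a_n = 82 − 14·n.
The 13th slot belongs to track A; its 7th term is 31.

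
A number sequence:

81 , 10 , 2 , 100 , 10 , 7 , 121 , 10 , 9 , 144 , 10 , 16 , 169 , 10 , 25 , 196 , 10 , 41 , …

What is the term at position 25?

The terms cycle through 3 interleaved subsequences.
Subsequence A is 81, 100, 121, 144, 169, 196, which is perfect squares starting at 9².
Subsequence B is 10, 10, 10, 10, 10, 10, which is the constant sequence 10.
Subsequence C is 2, 7, 9, 16, 25, 41, which is Fibonacci-style (each term is the sum of the two before it).
Position 25 → subsequence A, term 9 = 289.

289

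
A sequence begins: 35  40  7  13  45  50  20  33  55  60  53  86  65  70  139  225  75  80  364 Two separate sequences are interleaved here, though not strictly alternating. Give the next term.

589

Positions follow the repeating pattern AABB; grouping by letter gives 2 tracks.
Subsequence A: 35, 40, 45, 50, 55, 60, 65, 70, 75, 80 — arithmetic, step +5.
Subsequence B: 7, 13, 20, 33, 53, 86, 139, 225, 364 — Fibonacci-style (each term is the sum of the two before it).
The 20th slot belongs to subsequence B; its 10th term is 589.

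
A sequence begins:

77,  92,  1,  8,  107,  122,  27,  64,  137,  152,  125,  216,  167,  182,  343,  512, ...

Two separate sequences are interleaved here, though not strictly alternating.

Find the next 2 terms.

197, 212

Reading positions in blocks of 4 reveals the pattern AABB — 2 tracks woven together.
Track A: 77, 92, 107, 122, 137, 152, 167, 182 — linear: a_n = 62 + 15·n.
Track B: 1, 8, 27, 64, 125, 216, 343, 512 — perfect cubes starting at 1³.
Position 17 falls in track A as its term 9, giving 197.
Position 18 falls in track A as its term 10, giving 212.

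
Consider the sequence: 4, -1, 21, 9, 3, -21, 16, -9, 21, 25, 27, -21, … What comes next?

36

Split by position mod 3 into 3 tracks.
Subsequence A: 4, 9, 16, 25 (the squares 2², 3², 4², …).
Subsequence B: -1, 3, -9, 27 (multiplying by -3 each time).
Subsequence C: 21, -21, 21, -21 (the oscillation 21·(−1)^(n+1)).
The 13th slot belongs to subsequence A; its 5th term is 36.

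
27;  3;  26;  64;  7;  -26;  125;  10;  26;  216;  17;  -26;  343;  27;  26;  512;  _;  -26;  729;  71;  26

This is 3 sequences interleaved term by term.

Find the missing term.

44

Split by position mod 3: positions 1, 4, 7, … form one track, and each other residue class forms its own.
Track A: 27, 64, 125, 216, 343, 512, 729 (the cubes 3³, 4³, 5³, …).
Track B: 3, 7, 10, 17, 27, ?, 71 (each term equals the sum of the previous two).
Track C: 26, -26, 26, -26, 26, -26, 26 (oscillating between 26 and -26).
Filling track B at index 6 by its rule yields 44.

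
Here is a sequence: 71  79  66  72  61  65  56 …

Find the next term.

58

Taking every 2nd term gives 2 separate tracks.
Track A: 71, 66, 61, 56 (arithmetic, step −5).
Track B: 79, 72, 65 (arithmetic, step −7).
Position 8 → track B, term 4 = 58.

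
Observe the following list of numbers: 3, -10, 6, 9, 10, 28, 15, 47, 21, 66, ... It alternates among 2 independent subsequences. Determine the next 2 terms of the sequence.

Taking every 2nd term gives 2 separate tracks.
Track A is 3, 6, 10, 15, 21, which is the triangular numbers T_2, T_3, ….
Track B is -10, 9, 28, 47, 66, which is arithmetic with common difference +19.
Position 11 → track A, term 6 = 28.
Position 12 → track B, term 6 = 85.

28, 85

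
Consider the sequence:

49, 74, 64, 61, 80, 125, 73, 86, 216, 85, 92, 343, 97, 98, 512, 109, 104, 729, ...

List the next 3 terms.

Split by position mod 3 into 3 tracks.
Track A: 49, 61, 73, 85, 97, 109 (adding 12 each time).
Track B: 74, 80, 86, 92, 98, 104 (arithmetic with common difference +6).
Track C: 64, 125, 216, 343, 512, 729 (the cubes 4³, 5³, 6³, …).
Position 19 → track A, term 7 = 121.
The 20th slot belongs to track B; its 7th term is 110.
Position 21 → track C, term 7 = 1000.

121, 110, 1000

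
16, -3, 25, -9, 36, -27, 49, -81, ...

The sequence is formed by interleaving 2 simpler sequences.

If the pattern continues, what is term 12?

Taking every 2nd term gives 2 separate tracks.
Subsequence A: 16, 25, 36, 49. Perfect squares starting at 4².
Subsequence B: -3, -9, -27, -81. Geometric with ratio 3.
The 12th slot belongs to subsequence B; its 6th term is -729.

-729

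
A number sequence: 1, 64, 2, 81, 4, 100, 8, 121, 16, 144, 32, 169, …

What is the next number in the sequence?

Taking every 2nd term gives 2 separate tracks.
Track A: 1, 2, 4, 8, 16, 32 — powers 2^0, 2^1, 2^2, ….
Track B: 64, 81, 100, 121, 144, 169 — perfect squares starting at 8².
The 13th slot belongs to track A; its 7th term is 64.

64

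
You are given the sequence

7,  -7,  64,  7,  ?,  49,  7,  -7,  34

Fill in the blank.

Positions follow the repeating pattern AAB; grouping by letter gives 2 tracks.
Track A: 7, -7, 7, ?, 7, -7 (alternating ±7).
Track B: 64, 49, 34 (arithmetic, step −15).
The gap is track A's term 4; the rule gives -7.

-7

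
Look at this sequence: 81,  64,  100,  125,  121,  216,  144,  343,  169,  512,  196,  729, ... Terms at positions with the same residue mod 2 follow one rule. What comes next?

Split by position mod 2 into 2 tracks.
Track A: 81, 100, 121, 144, 169, 196 (the squares 9², 10², 11², …).
Track B: 64, 125, 216, 343, 512, 729 (the cubes 4³, 5³, 6³, …).
The 13th slot belongs to track A; its 7th term is 225.

225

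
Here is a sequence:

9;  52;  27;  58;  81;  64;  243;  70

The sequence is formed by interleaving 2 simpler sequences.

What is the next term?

Positions 1, 3, 5, … form one subsequence and positions 2, 4, 6, … form another.
Stream A: 9, 27, 81, 243 — powers 3^2, 3^3, 3^4, ….
Stream B: 52, 58, 64, 70 — linear: a_n = 46 + 6·n.
Position 9 falls in stream A as its term 5, giving 729.

729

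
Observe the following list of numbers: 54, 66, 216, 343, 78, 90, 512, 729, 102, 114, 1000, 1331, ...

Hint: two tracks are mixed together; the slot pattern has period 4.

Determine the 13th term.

126

The slot pattern repeats as AABB (period 4), so there are 2 interleaved tracks.
Subsequence A = 54, 66, 78, 90, 102, 114: linear: a_n = 42 + 12·n.
Subsequence B = 216, 343, 512, 729, 1000, 1331: consecutive cubes n³ from n = 6.
Position 13 falls in subsequence A as its term 7, giving 126.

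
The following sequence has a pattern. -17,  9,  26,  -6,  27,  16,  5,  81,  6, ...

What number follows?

Split by position mod 3: positions 1, 4, 7, … form one track, and each other residue class forms its own.
Track A: -17, -6, 5 — adding 11 each time.
Track B: 9, 27, 81 — powers 3^2, 3^3, 3^4, ….
Track C: 26, 16, 6 — subtracting 10 each time.
The 10th slot belongs to track A; its 4th term is 16.

16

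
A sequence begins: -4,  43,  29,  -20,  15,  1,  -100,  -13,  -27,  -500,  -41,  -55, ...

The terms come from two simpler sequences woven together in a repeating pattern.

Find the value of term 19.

Positions follow the repeating pattern ABB; grouping by letter gives 2 tracks.
Subsequence A: -4, -20, -100, -500 — a geometric progression (common ratio 5).
Subsequence B: 43, 29, 15, 1, -13, -27, -41, -55 — arithmetic, step −14.
The 19th slot belongs to subsequence A; its 7th term is -62500.

-62500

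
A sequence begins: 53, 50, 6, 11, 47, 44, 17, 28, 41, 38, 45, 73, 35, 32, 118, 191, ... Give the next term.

29

The slot pattern repeats as AABB (period 4), so there are 2 interleaved tracks.
Track A: 53, 50, 47, 44, 41, 38, 35, 32 (linear: a_n = 56 − 3·n).
Track B: 6, 11, 17, 28, 45, 73, 118, 191 (each term equals the sum of the previous two).
Term 17 comes from track A (its 9th entry): 29.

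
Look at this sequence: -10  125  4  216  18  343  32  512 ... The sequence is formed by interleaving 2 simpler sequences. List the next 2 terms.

Split by position mod 2 into 2 tracks.
Subsequence A: -10, 4, 18, 32 — arithmetic with common difference +14.
Subsequence B: 125, 216, 343, 512 — consecutive cubes n³ from n = 5.
Position 9 falls in subsequence A as its term 5, giving 46.
Position 10 falls in subsequence B as its term 5, giving 729.

46, 729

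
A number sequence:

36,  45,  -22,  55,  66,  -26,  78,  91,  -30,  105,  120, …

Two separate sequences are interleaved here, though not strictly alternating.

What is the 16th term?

171

Reading positions in blocks of 3 reveals the pattern AAB — 2 tracks woven together.
Track A: 36, 45, 55, 66, 78, 91, 105, 120. Triangular numbers starting at T_8.
Track B: -22, -26, -30. Subtracting 4 each time.
Position 16 → track A, term 11 = 171.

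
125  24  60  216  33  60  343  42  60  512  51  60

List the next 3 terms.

Split by position mod 3: positions 1, 4, 7, … form one track, and each other residue class forms its own.
Subsequence A: 125, 216, 343, 512 — perfect cubes starting at 5³.
Subsequence B: 24, 33, 42, 51 — adding 9 each time.
Subsequence C: 60, 60, 60, 60 — always 60.
Term 13 comes from subsequence A (its 5th entry): 729.
The 14th slot belongs to subsequence B; its 5th term is 60.
Position 15 falls in subsequence C as its term 5, giving 60.

729, 60, 60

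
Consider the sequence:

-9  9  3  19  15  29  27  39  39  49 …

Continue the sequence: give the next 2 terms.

51, 59

Taking every 2nd term gives 2 separate tracks.
Stream A is -9, 3, 15, 27, 39, which is arithmetic, step +12.
Stream B is 9, 19, 29, 39, 49, which is linear: a_n = -1 + 10·n.
Position 11 → stream A, term 6 = 51.
Position 12 → stream B, term 6 = 59.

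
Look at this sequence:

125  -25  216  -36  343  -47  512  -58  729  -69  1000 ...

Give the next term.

Taking every 2nd term gives 2 separate tracks.
Track A: 125, 216, 343, 512, 729, 1000 (the cubes 5³, 6³, 7³, …).
Track B: -25, -36, -47, -58, -69 (subtracting 11 each time).
Position 12 falls in track B as its term 6, giving -80.

-80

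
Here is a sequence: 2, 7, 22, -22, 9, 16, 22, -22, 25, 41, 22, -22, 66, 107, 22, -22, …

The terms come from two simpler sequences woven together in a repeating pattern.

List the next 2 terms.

173, 280

Positions follow the repeating pattern AABB; grouping by letter gives 2 tracks.
Stream A: 2, 7, 9, 16, 25, 41, 66, 107 (a Fibonacci-like recurrence a_n = a_{n-1} + a_{n-2}).
Stream B: 22, -22, 22, -22, 22, -22, 22, -22 (oscillating between 22 and -22).
Position 17 falls in stream A as its term 9, giving 173.
Position 18 falls in stream A as its term 10, giving 280.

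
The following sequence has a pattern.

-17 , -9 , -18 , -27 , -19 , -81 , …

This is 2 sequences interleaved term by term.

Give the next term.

-20

Split by position mod 2 into 2 tracks.
Track A is -17, -18, -19, which is arithmetic, step −1.
Track B is -9, -27, -81, which is a geometric progression (common ratio 3).
Position 7 → track A, term 4 = -20.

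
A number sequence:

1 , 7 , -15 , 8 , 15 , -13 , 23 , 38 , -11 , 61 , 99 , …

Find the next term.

Positions follow the repeating pattern AAB; grouping by letter gives 2 tracks.
Track A is 1, 7, 8, 15, 23, 38, 61, 99, which is a Fibonacci-like recurrence a_n = a_{n-1} + a_{n-2}.
Track B is -15, -13, -11, which is arithmetic, step +2.
The 12th slot belongs to track B; its 4th term is -9.

-9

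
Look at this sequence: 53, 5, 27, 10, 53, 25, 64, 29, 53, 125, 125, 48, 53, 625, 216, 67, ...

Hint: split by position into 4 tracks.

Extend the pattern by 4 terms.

53, 3125, 343, 86

Taking every 4th term gives 4 separate tracks.
Track A: 53, 53, 53, 53 — always 53.
Track B: 5, 25, 125, 625 — successive powers of 5.
Track C: 27, 64, 125, 216 — the cubes 3³, 4³, 5³, ….
Track D: 10, 29, 48, 67 — adding 19 each time.
Term 17 comes from track A (its 5th entry): 53.
The 18th slot belongs to track B; its 5th term is 3125.
Term 19 comes from track C (its 5th entry): 343.
Position 20 → track D, term 5 = 86.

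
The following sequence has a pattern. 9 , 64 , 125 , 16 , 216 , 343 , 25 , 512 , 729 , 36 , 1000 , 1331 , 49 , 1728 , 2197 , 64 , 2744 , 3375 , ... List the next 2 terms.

Reading positions in blocks of 3 reveals the pattern ABB — 2 tracks woven together.
Subsequence A is 9, 16, 25, 36, 49, 64, which is perfect squares starting at 3².
Subsequence B is 64, 125, 216, 343, 512, 729, 1000, 1331, 1728, 2197, 2744, 3375, which is perfect cubes starting at 4³.
Position 19 → subsequence A, term 7 = 81.
Position 20 falls in subsequence B as its term 13, giving 4096.

81, 4096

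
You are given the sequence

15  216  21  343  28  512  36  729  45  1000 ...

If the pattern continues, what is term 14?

Split by position mod 2 into 2 tracks.
Stream A: 15, 21, 28, 36, 45 (triangular numbers starting at T_5).
Stream B: 216, 343, 512, 729, 1000 (consecutive cubes n³ from n = 6).
Term 14 comes from stream B (its 7th entry): 1728.

1728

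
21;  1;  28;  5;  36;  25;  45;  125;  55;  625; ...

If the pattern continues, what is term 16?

78125

Split by position mod 2 into 2 tracks.
Track A = 21, 28, 36, 45, 55: the triangular numbers T_6, T_7, ….
Track B = 1, 5, 25, 125, 625: powers of 5.
Position 16 falls in track B as its term 8, giving 78125.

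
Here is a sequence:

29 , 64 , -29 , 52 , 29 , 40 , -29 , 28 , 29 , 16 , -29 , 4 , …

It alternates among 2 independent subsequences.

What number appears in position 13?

29

Split by position mod 2 into 2 tracks.
Track A: 29, -29, 29, -29, 29, -29 (the oscillation 29·(−1)^(n+1)).
Track B: 64, 52, 40, 28, 16, 4 (linear: a_n = 76 − 12·n).
Position 13 falls in track A as its term 7, giving 29.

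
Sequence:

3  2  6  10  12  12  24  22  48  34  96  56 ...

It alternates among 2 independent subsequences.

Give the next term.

Positions 1, 3, 5, … form one subsequence and positions 2, 4, 6, … form another.
Subsequence A = 3, 6, 12, 24, 48, 96: a geometric progression (common ratio 2).
Subsequence B = 2, 10, 12, 22, 34, 56: a Fibonacci-like recurrence a_n = a_{n-1} + a_{n-2}.
Position 13 falls in subsequence A as its term 7, giving 192.

192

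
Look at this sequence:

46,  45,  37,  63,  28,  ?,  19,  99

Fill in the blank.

Positions 1, 3, 5, … form one subsequence and positions 2, 4, 6, … form another.
Track A is 46, 37, 28, 19, which is arithmetic with common difference −9.
Track B is 45, 63, ?, 99, which is arithmetic, step +18.
So the missing entry in track B is 81.

81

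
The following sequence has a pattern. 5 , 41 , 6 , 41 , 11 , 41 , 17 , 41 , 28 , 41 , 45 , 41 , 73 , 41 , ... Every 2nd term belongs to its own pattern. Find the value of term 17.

191

Odd-indexed and even-indexed terms follow separate rules.
Stream A = 5, 6, 11, 17, 28, 45, 73: Fibonacci-style (each term is the sum of the two before it).
Stream B = 41, 41, 41, 41, 41, 41, 41: always 41.
Position 17 falls in stream A as its term 9, giving 191.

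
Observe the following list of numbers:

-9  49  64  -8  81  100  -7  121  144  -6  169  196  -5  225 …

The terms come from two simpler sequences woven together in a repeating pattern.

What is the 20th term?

361

Reading positions in blocks of 3 reveals the pattern ABB — 2 tracks woven together.
Subsequence A: -9, -8, -7, -6, -5 (arithmetic with common difference +1).
Subsequence B: 49, 64, 81, 100, 121, 144, 169, 196, 225 (the squares 7², 8², 9², …).
Position 20 → subsequence B, term 13 = 361.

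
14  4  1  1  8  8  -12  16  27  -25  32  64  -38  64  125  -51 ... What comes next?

Split by position mod 3: positions 1, 4, 7, … form one track, and each other residue class forms its own.
Subsequence A = 14, 1, -12, -25, -38, -51: arithmetic with common difference −13.
Subsequence B = 4, 8, 16, 32, 64: powers 2^2, 2^3, 2^4, ….
Subsequence C = 1, 8, 27, 64, 125: consecutive cubes n³ from n = 1.
Term 17 comes from subsequence B (its 6th entry): 128.

128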